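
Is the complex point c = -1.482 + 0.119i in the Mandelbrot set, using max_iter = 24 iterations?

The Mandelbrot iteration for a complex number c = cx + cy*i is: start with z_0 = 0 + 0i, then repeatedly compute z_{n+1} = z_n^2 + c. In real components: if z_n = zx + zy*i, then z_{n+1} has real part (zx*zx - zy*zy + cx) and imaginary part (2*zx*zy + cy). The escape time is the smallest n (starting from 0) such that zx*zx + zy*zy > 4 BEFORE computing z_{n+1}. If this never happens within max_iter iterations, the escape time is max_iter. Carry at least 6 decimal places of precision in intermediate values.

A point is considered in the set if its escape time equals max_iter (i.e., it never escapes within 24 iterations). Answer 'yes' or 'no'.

Answer: no

Derivation:
z_0 = 0 + 0i, c = -1.4820 + 0.1190i
Iter 1: z = -1.4820 + 0.1190i, |z|^2 = 2.2105
Iter 2: z = 0.7002 + -0.2337i, |z|^2 = 0.5449
Iter 3: z = -1.0464 + -0.2083i, |z|^2 = 1.1383
Iter 4: z = -0.4304 + 0.5549i, |z|^2 = 0.4932
Iter 5: z = -1.6046 + -0.3587i, |z|^2 = 2.7035
Iter 6: z = 0.9641 + 1.2701i, |z|^2 = 2.5427
Iter 7: z = -2.1656 + 2.5681i, |z|^2 = 11.2851
Escaped at iteration 7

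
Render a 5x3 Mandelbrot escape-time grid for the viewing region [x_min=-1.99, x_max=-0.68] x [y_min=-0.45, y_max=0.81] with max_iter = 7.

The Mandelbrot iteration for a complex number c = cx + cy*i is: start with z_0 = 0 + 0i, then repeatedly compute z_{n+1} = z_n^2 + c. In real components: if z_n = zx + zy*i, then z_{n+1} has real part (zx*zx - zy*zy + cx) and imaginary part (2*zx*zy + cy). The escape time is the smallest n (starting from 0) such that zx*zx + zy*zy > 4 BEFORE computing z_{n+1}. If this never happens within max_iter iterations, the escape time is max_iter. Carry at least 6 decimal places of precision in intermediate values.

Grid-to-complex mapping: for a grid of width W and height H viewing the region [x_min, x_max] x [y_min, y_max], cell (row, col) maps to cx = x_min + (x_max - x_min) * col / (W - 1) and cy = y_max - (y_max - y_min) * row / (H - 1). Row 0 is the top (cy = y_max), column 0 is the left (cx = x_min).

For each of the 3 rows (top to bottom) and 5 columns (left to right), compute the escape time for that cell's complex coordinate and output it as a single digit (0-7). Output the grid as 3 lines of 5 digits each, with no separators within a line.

(row=0, col=0): c = -1.9900 + 0.8100i → escape time 1
(row=0, col=1): c = -1.6625 + 0.8100i → escape time 3
(row=0, col=2): c = -1.3350 + 0.8100i → escape time 3
(row=0, col=3): c = -1.0075 + 0.8100i → escape time 3
(row=0, col=4): c = -0.6800 + 0.8100i → escape time 4
(row=1, col=0): c = -1.9900 + 0.1800i → escape time 2
(row=1, col=1): c = -1.6625 + 0.1800i → escape time 4
(row=1, col=2): c = -1.3350 + 0.1800i → escape time 7
(row=1, col=3): c = -1.0075 + 0.1800i → escape time 7
(row=1, col=4): c = -0.6800 + 0.1800i → escape time 7
(row=2, col=0): c = -1.9900 + -0.4500i → escape time 1
(row=2, col=1): c = -1.6625 + -0.4500i → escape time 3
(row=2, col=2): c = -1.3350 + -0.4500i → escape time 4
(row=2, col=3): c = -1.0075 + -0.4500i → escape time 5
(row=2, col=4): c = -0.6800 + -0.4500i → escape time 7

Answer: 13334
24777
13457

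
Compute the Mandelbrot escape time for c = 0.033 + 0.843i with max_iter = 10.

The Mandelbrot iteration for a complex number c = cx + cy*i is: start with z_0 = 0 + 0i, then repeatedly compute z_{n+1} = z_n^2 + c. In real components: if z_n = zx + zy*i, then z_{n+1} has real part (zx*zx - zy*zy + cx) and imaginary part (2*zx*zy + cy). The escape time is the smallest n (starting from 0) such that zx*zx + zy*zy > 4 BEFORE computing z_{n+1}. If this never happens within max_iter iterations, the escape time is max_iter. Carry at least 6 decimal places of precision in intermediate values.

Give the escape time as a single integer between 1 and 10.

z_0 = 0 + 0i, c = 0.0330 + 0.8430i
Iter 1: z = 0.0330 + 0.8430i, |z|^2 = 0.7117
Iter 2: z = -0.6766 + 0.8986i, |z|^2 = 1.2653
Iter 3: z = -0.3168 + -0.3730i, |z|^2 = 0.2395
Iter 4: z = -0.0057 + 1.0793i, |z|^2 = 1.1650
Iter 5: z = -1.1319 + 0.8306i, |z|^2 = 1.9712
Iter 6: z = 0.6243 + -1.0374i, |z|^2 = 1.4659
Iter 7: z = -0.6535 + -0.4522i, |z|^2 = 0.6315
Iter 8: z = 0.2555 + 1.4340i, |z|^2 = 2.1217
Iter 9: z = -1.9581 + 1.5759i, |z|^2 = 6.3176
Escaped at iteration 9

Answer: 9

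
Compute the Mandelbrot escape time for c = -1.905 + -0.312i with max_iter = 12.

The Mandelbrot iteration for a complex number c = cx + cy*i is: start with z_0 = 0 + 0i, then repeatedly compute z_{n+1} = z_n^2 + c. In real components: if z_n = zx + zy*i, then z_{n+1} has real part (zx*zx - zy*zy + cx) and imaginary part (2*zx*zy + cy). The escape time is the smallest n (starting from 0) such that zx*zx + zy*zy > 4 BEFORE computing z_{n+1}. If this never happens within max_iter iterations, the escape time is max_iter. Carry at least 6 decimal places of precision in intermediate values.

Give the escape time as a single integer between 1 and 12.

z_0 = 0 + 0i, c = -1.9050 + -0.3120i
Iter 1: z = -1.9050 + -0.3120i, |z|^2 = 3.7264
Iter 2: z = 1.6267 + 0.8767i, |z|^2 = 3.4147
Iter 3: z = -0.0275 + 2.5403i, |z|^2 = 6.4538
Escaped at iteration 3

Answer: 3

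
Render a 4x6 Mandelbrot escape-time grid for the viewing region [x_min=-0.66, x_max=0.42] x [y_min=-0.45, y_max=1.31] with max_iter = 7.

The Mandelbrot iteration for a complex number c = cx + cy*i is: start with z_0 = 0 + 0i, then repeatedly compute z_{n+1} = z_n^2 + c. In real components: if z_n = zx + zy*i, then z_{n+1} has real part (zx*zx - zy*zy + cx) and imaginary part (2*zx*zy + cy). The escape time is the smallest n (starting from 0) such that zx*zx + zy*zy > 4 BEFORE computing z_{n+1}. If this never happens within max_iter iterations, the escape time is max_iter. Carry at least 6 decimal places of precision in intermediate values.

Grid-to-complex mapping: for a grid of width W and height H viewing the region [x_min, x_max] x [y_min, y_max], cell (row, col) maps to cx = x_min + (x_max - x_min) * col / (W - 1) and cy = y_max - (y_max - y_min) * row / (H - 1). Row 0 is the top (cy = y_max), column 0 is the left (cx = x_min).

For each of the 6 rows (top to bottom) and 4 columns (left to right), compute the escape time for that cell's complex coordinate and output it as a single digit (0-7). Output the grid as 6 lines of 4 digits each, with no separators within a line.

Answer: 3322
4553
7777
7777
7777
7777

Derivation:
(row=0, col=0): c = -0.6600 + 1.3100i → escape time 3
(row=0, col=1): c = -0.3000 + 1.3100i → escape time 3
(row=0, col=2): c = 0.0600 + 1.3100i → escape time 2
(row=0, col=3): c = 0.4200 + 1.3100i → escape time 2
(row=1, col=0): c = -0.6600 + 0.9580i → escape time 4
(row=1, col=1): c = -0.3000 + 0.9580i → escape time 5
(row=1, col=2): c = 0.0600 + 0.9580i → escape time 5
(row=1, col=3): c = 0.4200 + 0.9580i → escape time 3
(row=2, col=0): c = -0.6600 + 0.6060i → escape time 7
(row=2, col=1): c = -0.3000 + 0.6060i → escape time 7
(row=2, col=2): c = 0.0600 + 0.6060i → escape time 7
(row=2, col=3): c = 0.4200 + 0.6060i → escape time 7
(row=3, col=0): c = -0.6600 + 0.2540i → escape time 7
(row=3, col=1): c = -0.3000 + 0.2540i → escape time 7
(row=3, col=2): c = 0.0600 + 0.2540i → escape time 7
(row=3, col=3): c = 0.4200 + 0.2540i → escape time 7
(row=4, col=0): c = -0.6600 + -0.0980i → escape time 7
(row=4, col=1): c = -0.3000 + -0.0980i → escape time 7
(row=4, col=2): c = 0.0600 + -0.0980i → escape time 7
(row=4, col=3): c = 0.4200 + -0.0980i → escape time 7
(row=5, col=0): c = -0.6600 + -0.4500i → escape time 7
(row=5, col=1): c = -0.3000 + -0.4500i → escape time 7
(row=5, col=2): c = 0.0600 + -0.4500i → escape time 7
(row=5, col=3): c = 0.4200 + -0.4500i → escape time 7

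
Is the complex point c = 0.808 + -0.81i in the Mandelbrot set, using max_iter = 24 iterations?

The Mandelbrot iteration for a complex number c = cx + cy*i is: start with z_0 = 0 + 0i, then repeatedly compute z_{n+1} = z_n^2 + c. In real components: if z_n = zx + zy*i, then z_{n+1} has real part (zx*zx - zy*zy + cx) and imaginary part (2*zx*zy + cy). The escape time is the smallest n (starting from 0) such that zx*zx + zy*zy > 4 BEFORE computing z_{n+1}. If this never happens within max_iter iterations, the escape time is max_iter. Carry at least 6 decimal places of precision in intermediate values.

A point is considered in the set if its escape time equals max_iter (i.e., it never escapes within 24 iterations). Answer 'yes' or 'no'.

Answer: no

Derivation:
z_0 = 0 + 0i, c = 0.8080 + -0.8100i
Iter 1: z = 0.8080 + -0.8100i, |z|^2 = 1.3090
Iter 2: z = 0.8048 + -2.1190i, |z|^2 = 5.1376
Escaped at iteration 2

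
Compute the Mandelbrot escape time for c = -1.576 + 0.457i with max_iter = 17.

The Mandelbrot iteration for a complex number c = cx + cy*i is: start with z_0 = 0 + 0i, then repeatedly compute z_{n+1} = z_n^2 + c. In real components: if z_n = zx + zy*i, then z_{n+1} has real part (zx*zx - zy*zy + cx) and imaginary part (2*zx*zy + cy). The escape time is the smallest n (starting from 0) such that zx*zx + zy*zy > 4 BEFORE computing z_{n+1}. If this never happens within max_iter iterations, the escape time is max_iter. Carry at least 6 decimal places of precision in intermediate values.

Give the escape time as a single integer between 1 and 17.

Answer: 3

Derivation:
z_0 = 0 + 0i, c = -1.5760 + 0.4570i
Iter 1: z = -1.5760 + 0.4570i, |z|^2 = 2.6926
Iter 2: z = 0.6989 + -0.9835i, |z|^2 = 1.4557
Iter 3: z = -2.0547 + -0.9177i, |z|^2 = 5.0640
Escaped at iteration 3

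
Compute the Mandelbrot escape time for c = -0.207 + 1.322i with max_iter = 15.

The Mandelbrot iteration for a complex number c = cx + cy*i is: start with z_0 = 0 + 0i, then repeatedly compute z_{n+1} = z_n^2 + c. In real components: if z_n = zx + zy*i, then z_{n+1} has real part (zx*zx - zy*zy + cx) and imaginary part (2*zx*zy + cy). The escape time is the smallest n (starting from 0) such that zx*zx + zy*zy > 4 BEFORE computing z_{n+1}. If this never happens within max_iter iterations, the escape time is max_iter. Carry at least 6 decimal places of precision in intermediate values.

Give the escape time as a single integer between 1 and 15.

z_0 = 0 + 0i, c = -0.2070 + 1.3220i
Iter 1: z = -0.2070 + 1.3220i, |z|^2 = 1.7905
Iter 2: z = -1.9118 + 0.7747i, |z|^2 = 4.2553
Escaped at iteration 2

Answer: 2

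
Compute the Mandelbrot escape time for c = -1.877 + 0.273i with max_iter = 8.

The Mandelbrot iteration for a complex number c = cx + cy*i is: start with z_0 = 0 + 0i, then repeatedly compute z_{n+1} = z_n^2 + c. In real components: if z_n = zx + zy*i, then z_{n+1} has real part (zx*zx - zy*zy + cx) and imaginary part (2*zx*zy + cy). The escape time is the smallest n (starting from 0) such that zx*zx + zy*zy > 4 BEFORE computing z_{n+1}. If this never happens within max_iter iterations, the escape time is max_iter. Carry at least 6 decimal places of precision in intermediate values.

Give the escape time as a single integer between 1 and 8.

z_0 = 0 + 0i, c = -1.8770 + 0.2730i
Iter 1: z = -1.8770 + 0.2730i, |z|^2 = 3.5977
Iter 2: z = 1.5716 + -0.7518i, |z|^2 = 3.0352
Iter 3: z = 0.0277 + -2.0902i, |z|^2 = 4.3697
Escaped at iteration 3

Answer: 3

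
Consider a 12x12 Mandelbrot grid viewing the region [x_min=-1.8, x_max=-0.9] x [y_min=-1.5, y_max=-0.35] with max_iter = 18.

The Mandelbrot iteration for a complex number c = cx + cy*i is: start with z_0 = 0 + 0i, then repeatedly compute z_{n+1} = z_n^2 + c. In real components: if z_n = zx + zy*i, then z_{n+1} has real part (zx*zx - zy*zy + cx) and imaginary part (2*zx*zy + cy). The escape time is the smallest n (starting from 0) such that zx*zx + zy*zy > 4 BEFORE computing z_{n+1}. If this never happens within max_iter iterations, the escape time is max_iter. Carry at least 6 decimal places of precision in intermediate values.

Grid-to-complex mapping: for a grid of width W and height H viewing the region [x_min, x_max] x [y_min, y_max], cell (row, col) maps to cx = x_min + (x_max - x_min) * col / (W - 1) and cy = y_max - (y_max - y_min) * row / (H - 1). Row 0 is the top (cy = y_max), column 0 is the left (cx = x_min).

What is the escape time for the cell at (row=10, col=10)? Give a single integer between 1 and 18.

z_0 = 0 + 0i, c = -0.9818 + -1.3955i
Iter 1: z = -0.9818 + -1.3955i, |z|^2 = 2.9113
Iter 2: z = -1.9651 + 1.3447i, |z|^2 = 5.6700
Escaped at iteration 2

Answer: 2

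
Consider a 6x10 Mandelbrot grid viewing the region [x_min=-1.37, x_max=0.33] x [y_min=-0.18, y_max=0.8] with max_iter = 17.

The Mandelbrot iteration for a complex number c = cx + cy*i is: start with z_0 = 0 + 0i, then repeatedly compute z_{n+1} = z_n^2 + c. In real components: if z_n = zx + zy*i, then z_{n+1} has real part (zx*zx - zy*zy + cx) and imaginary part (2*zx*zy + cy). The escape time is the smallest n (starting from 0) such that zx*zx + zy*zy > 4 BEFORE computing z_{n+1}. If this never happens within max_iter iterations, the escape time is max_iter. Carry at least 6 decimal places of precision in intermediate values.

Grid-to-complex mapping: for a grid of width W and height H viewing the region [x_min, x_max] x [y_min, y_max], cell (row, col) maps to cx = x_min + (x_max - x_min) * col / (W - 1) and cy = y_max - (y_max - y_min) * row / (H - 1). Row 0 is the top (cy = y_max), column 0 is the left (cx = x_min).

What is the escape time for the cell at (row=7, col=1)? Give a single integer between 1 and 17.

Answer: 17

Derivation:
z_0 = 0 + 0i, c = -1.0300 + 0.0378i
Iter 1: z = -1.0300 + 0.0378i, |z|^2 = 1.0623
Iter 2: z = 0.0295 + -0.0400i, |z|^2 = 0.0025
Iter 3: z = -1.0307 + 0.0354i, |z|^2 = 1.0637
Iter 4: z = 0.0312 + -0.0352i, |z|^2 = 0.0022
Iter 5: z = -1.0303 + 0.0356i, |z|^2 = 1.0627
Iter 6: z = 0.0302 + -0.0355i, |z|^2 = 0.0022
Iter 7: z = -1.0304 + 0.0356i, |z|^2 = 1.0629
Iter 8: z = 0.0304 + -0.0356i, |z|^2 = 0.0022
Iter 9: z = -1.0303 + 0.0356i, |z|^2 = 1.0629
Iter 10: z = 0.0304 + -0.0356i, |z|^2 = 0.0022
Iter 11: z = -1.0303 + 0.0356i, |z|^2 = 1.0629
Iter 12: z = 0.0303 + -0.0356i, |z|^2 = 0.0022
Iter 13: z = -1.0303 + 0.0356i, |z|^2 = 1.0629
Iter 14: z = 0.0303 + -0.0356i, |z|^2 = 0.0022
Iter 15: z = -1.0303 + 0.0356i, |z|^2 = 1.0629
Iter 16: z = 0.0303 + -0.0356i, |z|^2 = 0.0022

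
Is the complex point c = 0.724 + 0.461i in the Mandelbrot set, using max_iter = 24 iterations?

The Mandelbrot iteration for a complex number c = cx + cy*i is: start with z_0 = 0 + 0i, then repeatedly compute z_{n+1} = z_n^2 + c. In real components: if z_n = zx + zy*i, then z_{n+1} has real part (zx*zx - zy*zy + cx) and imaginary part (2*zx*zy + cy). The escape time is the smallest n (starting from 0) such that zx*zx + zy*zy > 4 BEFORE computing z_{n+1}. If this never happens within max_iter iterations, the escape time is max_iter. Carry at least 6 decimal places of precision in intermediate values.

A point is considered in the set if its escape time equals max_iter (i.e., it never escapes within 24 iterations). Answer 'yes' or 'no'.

z_0 = 0 + 0i, c = 0.7240 + 0.4610i
Iter 1: z = 0.7240 + 0.4610i, |z|^2 = 0.7367
Iter 2: z = 1.0357 + 1.1285i, |z|^2 = 2.3462
Iter 3: z = 0.5230 + 2.7985i, |z|^2 = 8.1053
Escaped at iteration 3

Answer: no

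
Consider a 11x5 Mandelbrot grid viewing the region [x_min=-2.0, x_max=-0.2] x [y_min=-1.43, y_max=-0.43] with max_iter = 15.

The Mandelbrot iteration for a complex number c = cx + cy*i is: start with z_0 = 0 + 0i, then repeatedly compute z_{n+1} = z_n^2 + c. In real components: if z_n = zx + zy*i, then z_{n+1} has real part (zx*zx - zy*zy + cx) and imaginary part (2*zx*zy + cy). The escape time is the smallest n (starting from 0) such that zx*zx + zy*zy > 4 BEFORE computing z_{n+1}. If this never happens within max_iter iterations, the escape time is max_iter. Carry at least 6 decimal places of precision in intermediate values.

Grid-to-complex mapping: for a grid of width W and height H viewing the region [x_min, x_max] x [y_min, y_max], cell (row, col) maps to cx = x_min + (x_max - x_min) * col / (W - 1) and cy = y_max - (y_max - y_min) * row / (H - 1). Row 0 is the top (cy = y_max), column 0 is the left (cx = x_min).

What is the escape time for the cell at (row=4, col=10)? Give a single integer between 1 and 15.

z_0 = 0 + 0i, c = -0.2000 + -1.4300i
Iter 1: z = -0.2000 + -1.4300i, |z|^2 = 2.0849
Iter 2: z = -2.2049 + -0.8580i, |z|^2 = 5.5977
Escaped at iteration 2

Answer: 2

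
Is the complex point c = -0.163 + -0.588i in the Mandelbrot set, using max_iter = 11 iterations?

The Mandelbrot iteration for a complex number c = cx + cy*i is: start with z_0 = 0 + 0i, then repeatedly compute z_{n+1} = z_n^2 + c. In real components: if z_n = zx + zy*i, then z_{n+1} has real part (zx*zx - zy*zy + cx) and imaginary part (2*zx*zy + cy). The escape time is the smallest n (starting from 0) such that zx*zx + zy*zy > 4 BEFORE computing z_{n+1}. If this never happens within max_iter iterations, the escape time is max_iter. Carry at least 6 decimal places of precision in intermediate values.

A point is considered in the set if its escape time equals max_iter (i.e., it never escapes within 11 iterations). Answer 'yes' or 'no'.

z_0 = 0 + 0i, c = -0.1630 + -0.5880i
Iter 1: z = -0.1630 + -0.5880i, |z|^2 = 0.3723
Iter 2: z = -0.4822 + -0.3963i, |z|^2 = 0.3896
Iter 3: z = -0.0876 + -0.2058i, |z|^2 = 0.0500
Iter 4: z = -0.1977 + -0.5520i, |z|^2 = 0.3437
Iter 5: z = -0.4286 + -0.3698i, |z|^2 = 0.3204
Iter 6: z = -0.1161 + -0.2711i, |z|^2 = 0.0869
Iter 7: z = -0.2230 + -0.5251i, |z|^2 = 0.3254
Iter 8: z = -0.3890 + -0.3538i, |z|^2 = 0.2765
Iter 9: z = -0.1369 + -0.3127i, |z|^2 = 0.1165
Iter 10: z = -0.2421 + -0.5024i, |z|^2 = 0.3110
Did not escape in 11 iterations → in set

Answer: yes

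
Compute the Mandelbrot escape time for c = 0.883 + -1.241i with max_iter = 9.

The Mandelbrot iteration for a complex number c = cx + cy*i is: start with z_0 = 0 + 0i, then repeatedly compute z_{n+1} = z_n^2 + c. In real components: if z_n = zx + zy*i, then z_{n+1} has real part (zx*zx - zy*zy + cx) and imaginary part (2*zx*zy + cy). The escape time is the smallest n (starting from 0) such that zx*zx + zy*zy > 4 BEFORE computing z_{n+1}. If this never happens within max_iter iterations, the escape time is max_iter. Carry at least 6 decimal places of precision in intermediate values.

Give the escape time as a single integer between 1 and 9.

z_0 = 0 + 0i, c = 0.8830 + -1.2410i
Iter 1: z = 0.8830 + -1.2410i, |z|^2 = 2.3198
Iter 2: z = 0.1226 + -3.4326i, |z|^2 = 11.7978
Escaped at iteration 2

Answer: 2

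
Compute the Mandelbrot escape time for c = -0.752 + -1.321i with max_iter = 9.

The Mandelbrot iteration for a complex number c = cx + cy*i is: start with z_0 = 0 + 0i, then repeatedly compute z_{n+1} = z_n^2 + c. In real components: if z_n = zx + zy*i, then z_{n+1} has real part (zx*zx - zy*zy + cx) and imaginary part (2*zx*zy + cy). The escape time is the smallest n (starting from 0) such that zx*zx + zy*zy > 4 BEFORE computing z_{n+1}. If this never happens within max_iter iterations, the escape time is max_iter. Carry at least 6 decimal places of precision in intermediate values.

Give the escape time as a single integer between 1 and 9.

z_0 = 0 + 0i, c = -0.7520 + -1.3210i
Iter 1: z = -0.7520 + -1.3210i, |z|^2 = 2.3105
Iter 2: z = -1.9315 + 0.6658i, |z|^2 = 4.1741
Escaped at iteration 2

Answer: 2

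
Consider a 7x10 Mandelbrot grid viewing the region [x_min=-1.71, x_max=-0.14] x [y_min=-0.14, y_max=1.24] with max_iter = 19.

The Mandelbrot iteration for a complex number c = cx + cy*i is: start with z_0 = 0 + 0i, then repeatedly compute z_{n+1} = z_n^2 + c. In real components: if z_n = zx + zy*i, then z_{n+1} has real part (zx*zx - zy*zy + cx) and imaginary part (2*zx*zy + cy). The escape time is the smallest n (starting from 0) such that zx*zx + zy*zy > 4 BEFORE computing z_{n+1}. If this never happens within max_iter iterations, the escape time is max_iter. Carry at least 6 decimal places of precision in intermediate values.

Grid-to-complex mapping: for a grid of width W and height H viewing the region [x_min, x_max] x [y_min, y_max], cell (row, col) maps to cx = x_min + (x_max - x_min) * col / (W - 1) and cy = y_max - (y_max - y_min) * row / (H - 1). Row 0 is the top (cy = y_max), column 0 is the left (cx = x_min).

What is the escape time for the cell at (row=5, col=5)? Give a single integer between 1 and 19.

z_0 = 0 + 0i, c = -0.4017 + 0.4733i
Iter 1: z = -0.4017 + 0.4733i, |z|^2 = 0.3854
Iter 2: z = -0.4644 + 0.0931i, |z|^2 = 0.2243
Iter 3: z = -0.1947 + 0.3869i, |z|^2 = 0.1876
Iter 4: z = -0.5134 + 0.3227i, |z|^2 = 0.3677
Iter 5: z = -0.2422 + 0.1420i, |z|^2 = 0.0788
Iter 6: z = -0.3632 + 0.4046i, |z|^2 = 0.2956
Iter 7: z = -0.4335 + 0.1795i, |z|^2 = 0.2201
Iter 8: z = -0.2460 + 0.3177i, |z|^2 = 0.1615
Iter 9: z = -0.4421 + 0.3170i, |z|^2 = 0.2960
Iter 10: z = -0.3067 + 0.1930i, |z|^2 = 0.1313
Iter 11: z = -0.3449 + 0.3549i, |z|^2 = 0.2449
Iter 12: z = -0.4087 + 0.2285i, |z|^2 = 0.2193
Iter 13: z = -0.2868 + 0.2865i, |z|^2 = 0.1644
Iter 14: z = -0.4015 + 0.3090i, |z|^2 = 0.2566
Iter 15: z = -0.3359 + 0.2253i, |z|^2 = 0.1636
Iter 16: z = -0.3396 + 0.3220i, |z|^2 = 0.2190
Iter 17: z = -0.3900 + 0.2547i, |z|^2 = 0.2170
Iter 18: z = -0.3144 + 0.2747i, |z|^2 = 0.1743

Answer: 19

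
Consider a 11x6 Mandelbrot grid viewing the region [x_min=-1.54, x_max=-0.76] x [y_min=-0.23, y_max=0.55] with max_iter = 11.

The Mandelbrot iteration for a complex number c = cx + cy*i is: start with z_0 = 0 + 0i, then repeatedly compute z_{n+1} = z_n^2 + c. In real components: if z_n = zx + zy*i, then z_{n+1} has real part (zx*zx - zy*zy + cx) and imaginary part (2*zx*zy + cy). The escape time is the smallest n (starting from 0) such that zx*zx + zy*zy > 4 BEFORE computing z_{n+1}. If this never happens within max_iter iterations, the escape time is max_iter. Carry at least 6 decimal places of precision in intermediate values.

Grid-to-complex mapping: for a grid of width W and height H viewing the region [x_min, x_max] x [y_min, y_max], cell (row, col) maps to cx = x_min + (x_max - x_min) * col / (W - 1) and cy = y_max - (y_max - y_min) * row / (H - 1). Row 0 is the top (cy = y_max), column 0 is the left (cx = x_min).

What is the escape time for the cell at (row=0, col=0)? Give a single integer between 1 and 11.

Answer: 3

Derivation:
z_0 = 0 + 0i, c = -1.5400 + 0.5500i
Iter 1: z = -1.5400 + 0.5500i, |z|^2 = 2.6741
Iter 2: z = 0.5291 + -1.1440i, |z|^2 = 1.5887
Iter 3: z = -2.5688 + -0.6606i, |z|^2 = 7.0350
Escaped at iteration 3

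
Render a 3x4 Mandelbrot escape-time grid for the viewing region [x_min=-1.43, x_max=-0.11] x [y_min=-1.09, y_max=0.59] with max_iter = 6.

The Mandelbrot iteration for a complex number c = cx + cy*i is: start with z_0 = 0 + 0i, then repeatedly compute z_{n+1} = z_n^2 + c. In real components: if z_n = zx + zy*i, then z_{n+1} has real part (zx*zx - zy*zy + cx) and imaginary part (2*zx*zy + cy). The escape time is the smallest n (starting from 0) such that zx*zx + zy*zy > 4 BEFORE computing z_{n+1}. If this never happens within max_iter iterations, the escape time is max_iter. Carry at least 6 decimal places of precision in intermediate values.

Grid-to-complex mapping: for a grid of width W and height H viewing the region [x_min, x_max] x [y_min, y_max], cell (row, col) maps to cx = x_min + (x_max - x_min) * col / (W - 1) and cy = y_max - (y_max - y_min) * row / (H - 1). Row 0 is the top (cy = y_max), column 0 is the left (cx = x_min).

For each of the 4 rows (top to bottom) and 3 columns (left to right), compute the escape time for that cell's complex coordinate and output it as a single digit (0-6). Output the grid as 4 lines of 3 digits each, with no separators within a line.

Answer: 366
666
366
235

Derivation:
(row=0, col=0): c = -1.4300 + 0.5900i → escape time 3
(row=0, col=1): c = -0.7700 + 0.5900i → escape time 6
(row=0, col=2): c = -0.1100 + 0.5900i → escape time 6
(row=1, col=0): c = -1.4300 + 0.0300i → escape time 6
(row=1, col=1): c = -0.7700 + 0.0300i → escape time 6
(row=1, col=2): c = -0.1100 + 0.0300i → escape time 6
(row=2, col=0): c = -1.4300 + -0.5300i → escape time 3
(row=2, col=1): c = -0.7700 + -0.5300i → escape time 6
(row=2, col=2): c = -0.1100 + -0.5300i → escape time 6
(row=3, col=0): c = -1.4300 + -1.0900i → escape time 2
(row=3, col=1): c = -0.7700 + -1.0900i → escape time 3
(row=3, col=2): c = -0.1100 + -1.0900i → escape time 5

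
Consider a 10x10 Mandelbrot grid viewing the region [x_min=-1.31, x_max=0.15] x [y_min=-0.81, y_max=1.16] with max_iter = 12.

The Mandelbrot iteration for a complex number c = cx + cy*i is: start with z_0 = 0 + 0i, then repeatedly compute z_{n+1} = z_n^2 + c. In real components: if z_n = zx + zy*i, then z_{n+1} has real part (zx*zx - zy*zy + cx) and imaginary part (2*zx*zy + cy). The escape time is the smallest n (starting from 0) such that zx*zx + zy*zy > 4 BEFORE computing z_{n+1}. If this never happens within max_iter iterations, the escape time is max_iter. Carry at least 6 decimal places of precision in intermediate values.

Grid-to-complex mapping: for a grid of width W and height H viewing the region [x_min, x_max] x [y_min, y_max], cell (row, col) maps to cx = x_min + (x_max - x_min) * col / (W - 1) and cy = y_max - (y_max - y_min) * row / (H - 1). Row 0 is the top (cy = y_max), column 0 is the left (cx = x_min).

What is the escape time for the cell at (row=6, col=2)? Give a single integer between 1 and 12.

z_0 = 0 + 0i, c = -0.9856 + -0.1533i
Iter 1: z = -0.9856 + -0.1533i, |z|^2 = 0.9948
Iter 2: z = -0.0377 + 0.1489i, |z|^2 = 0.0236
Iter 3: z = -1.0063 + -0.1646i, |z|^2 = 1.0397
Iter 4: z = 0.0000 + 0.1779i, |z|^2 = 0.0316
Iter 5: z = -1.0172 + -0.1533i, |z|^2 = 1.0582
Iter 6: z = 0.0256 + 0.1586i, |z|^2 = 0.0258
Iter 7: z = -1.0101 + -0.1452i, |z|^2 = 1.0413
Iter 8: z = 0.0136 + 0.1400i, |z|^2 = 0.0198
Iter 9: z = -1.0050 + -0.1495i, |z|^2 = 1.0323
Iter 10: z = 0.0020 + 0.1472i, |z|^2 = 0.0217
Iter 11: z = -1.0072 + -0.1527i, |z|^2 = 1.0378

Answer: 12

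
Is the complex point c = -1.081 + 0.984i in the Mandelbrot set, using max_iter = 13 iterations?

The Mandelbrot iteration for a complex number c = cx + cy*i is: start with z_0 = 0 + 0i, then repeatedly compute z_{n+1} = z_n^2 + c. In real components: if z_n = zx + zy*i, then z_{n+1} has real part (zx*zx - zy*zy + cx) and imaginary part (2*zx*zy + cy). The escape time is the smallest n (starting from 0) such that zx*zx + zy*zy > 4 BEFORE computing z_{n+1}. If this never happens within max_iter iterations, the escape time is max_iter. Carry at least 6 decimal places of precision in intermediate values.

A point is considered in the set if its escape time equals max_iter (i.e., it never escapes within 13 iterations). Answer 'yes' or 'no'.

z_0 = 0 + 0i, c = -1.0810 + 0.9840i
Iter 1: z = -1.0810 + 0.9840i, |z|^2 = 2.1368
Iter 2: z = -0.8807 + -1.1434i, |z|^2 = 2.0830
Iter 3: z = -1.6128 + 2.9980i, |z|^2 = 11.5889
Escaped at iteration 3

Answer: no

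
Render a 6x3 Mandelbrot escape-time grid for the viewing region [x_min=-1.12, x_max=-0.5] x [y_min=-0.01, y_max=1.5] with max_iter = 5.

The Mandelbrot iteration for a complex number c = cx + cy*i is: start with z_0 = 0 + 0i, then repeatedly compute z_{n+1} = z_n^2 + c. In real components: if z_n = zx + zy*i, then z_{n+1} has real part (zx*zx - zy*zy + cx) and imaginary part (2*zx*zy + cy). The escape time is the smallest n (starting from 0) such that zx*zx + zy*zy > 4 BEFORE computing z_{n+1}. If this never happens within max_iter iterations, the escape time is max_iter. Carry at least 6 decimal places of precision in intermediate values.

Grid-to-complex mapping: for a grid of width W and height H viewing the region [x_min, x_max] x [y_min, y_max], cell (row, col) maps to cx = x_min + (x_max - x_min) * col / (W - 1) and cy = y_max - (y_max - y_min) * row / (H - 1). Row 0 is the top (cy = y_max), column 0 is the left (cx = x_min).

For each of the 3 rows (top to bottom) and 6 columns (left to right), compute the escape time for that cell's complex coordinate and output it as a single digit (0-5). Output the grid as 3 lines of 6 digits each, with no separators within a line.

(row=0, col=0): c = -1.1200 + 1.5000i → escape time 2
(row=0, col=1): c = -0.9960 + 1.5000i → escape time 2
(row=0, col=2): c = -0.8720 + 1.5000i → escape time 2
(row=0, col=3): c = -0.7480 + 1.5000i → escape time 2
(row=0, col=4): c = -0.6240 + 1.5000i → escape time 2
(row=0, col=5): c = -0.5000 + 1.5000i → escape time 2
(row=1, col=0): c = -1.1200 + 0.7450i → escape time 3
(row=1, col=1): c = -0.9960 + 0.7450i → escape time 4
(row=1, col=2): c = -0.8720 + 0.7450i → escape time 4
(row=1, col=3): c = -0.7480 + 0.7450i → escape time 4
(row=1, col=4): c = -0.6240 + 0.7450i → escape time 5
(row=1, col=5): c = -0.5000 + 0.7450i → escape time 5
(row=2, col=0): c = -1.1200 + -0.0100i → escape time 5
(row=2, col=1): c = -0.9960 + -0.0100i → escape time 5
(row=2, col=2): c = -0.8720 + -0.0100i → escape time 5
(row=2, col=3): c = -0.7480 + -0.0100i → escape time 5
(row=2, col=4): c = -0.6240 + -0.0100i → escape time 5
(row=2, col=5): c = -0.5000 + -0.0100i → escape time 5

Answer: 222222
344455
555555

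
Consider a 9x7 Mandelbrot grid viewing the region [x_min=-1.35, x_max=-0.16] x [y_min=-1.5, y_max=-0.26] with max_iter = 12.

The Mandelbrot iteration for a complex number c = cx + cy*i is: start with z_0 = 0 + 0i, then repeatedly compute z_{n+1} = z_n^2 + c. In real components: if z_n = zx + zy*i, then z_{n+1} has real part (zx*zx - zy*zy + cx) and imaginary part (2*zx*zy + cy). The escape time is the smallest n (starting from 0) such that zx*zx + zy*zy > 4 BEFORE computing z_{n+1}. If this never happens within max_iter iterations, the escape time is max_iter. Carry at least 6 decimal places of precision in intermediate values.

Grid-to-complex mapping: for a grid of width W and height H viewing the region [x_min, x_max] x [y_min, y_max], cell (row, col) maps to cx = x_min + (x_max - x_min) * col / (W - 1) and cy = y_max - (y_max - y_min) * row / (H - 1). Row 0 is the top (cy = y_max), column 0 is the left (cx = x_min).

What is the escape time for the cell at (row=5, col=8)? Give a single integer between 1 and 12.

z_0 = 0 + 0i, c = -0.1600 + -1.2933i
Iter 1: z = -0.1600 + -1.2933i, |z|^2 = 1.6983
Iter 2: z = -1.8071 + -0.8795i, |z|^2 = 4.0391
Escaped at iteration 2

Answer: 2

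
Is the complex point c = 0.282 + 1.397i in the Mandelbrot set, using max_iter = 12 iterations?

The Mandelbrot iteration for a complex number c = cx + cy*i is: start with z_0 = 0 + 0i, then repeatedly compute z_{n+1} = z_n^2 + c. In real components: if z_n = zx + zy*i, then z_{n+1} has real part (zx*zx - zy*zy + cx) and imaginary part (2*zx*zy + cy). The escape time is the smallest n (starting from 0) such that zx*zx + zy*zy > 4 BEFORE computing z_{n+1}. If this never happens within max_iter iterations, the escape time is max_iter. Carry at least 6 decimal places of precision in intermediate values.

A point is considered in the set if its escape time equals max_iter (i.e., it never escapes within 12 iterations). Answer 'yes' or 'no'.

z_0 = 0 + 0i, c = 0.2820 + 1.3970i
Iter 1: z = 0.2820 + 1.3970i, |z|^2 = 2.0311
Iter 2: z = -1.5901 + 2.1849i, |z|^2 = 7.3022
Escaped at iteration 2

Answer: no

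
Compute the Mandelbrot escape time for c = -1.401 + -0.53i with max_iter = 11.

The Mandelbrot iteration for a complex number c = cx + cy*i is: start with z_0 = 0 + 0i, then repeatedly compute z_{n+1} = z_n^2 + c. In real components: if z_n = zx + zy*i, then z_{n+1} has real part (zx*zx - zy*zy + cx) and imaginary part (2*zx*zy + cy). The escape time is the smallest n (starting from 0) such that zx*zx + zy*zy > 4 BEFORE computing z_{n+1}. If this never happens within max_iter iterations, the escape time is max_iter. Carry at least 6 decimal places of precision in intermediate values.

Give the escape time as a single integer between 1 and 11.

Answer: 3

Derivation:
z_0 = 0 + 0i, c = -1.4010 + -0.5300i
Iter 1: z = -1.4010 + -0.5300i, |z|^2 = 2.2437
Iter 2: z = 0.2809 + 0.9551i, |z|^2 = 0.9910
Iter 3: z = -2.2342 + 0.0066i, |z|^2 = 4.9918
Escaped at iteration 3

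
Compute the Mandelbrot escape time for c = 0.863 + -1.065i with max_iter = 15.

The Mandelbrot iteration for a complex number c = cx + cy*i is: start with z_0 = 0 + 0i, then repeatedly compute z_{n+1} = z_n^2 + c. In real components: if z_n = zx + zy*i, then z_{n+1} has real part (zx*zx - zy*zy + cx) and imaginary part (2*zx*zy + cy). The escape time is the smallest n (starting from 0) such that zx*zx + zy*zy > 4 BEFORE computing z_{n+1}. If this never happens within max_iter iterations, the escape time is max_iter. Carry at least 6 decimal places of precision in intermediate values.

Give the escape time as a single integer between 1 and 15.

Answer: 2

Derivation:
z_0 = 0 + 0i, c = 0.8630 + -1.0650i
Iter 1: z = 0.8630 + -1.0650i, |z|^2 = 1.8790
Iter 2: z = 0.4735 + -2.9032i, |z|^2 = 8.6528
Escaped at iteration 2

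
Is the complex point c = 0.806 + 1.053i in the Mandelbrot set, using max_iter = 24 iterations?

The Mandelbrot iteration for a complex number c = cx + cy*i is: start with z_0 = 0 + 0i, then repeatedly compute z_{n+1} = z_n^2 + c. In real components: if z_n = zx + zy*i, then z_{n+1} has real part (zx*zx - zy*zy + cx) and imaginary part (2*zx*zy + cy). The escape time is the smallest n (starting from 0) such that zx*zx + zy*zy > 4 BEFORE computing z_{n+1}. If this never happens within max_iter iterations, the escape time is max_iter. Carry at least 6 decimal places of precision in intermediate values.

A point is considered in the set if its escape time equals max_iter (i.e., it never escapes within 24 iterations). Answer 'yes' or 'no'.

Answer: no

Derivation:
z_0 = 0 + 0i, c = 0.8060 + 1.0530i
Iter 1: z = 0.8060 + 1.0530i, |z|^2 = 1.7584
Iter 2: z = 0.3468 + 2.7504i, |z|^2 = 7.6852
Escaped at iteration 2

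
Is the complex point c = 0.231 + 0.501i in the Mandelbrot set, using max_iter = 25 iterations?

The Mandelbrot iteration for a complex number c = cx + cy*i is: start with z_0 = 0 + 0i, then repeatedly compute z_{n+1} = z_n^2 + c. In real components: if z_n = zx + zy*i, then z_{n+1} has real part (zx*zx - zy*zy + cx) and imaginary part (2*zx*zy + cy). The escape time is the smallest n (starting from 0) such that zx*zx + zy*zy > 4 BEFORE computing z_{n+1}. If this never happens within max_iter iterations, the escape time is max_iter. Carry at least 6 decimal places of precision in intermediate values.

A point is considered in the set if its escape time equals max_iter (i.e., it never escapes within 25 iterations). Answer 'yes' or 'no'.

z_0 = 0 + 0i, c = 0.2310 + 0.5010i
Iter 1: z = 0.2310 + 0.5010i, |z|^2 = 0.3044
Iter 2: z = 0.0334 + 0.7325i, |z|^2 = 0.5376
Iter 3: z = -0.3044 + 0.5499i, |z|^2 = 0.3950
Iter 4: z = 0.0213 + 0.1663i, |z|^2 = 0.0281
Iter 5: z = 0.2038 + 0.5081i, |z|^2 = 0.2997
Iter 6: z = 0.0144 + 0.7081i, |z|^2 = 0.5016
Iter 7: z = -0.2702 + 0.5214i, |z|^2 = 0.3449
Iter 8: z = 0.0322 + 0.2192i, |z|^2 = 0.0491
Iter 9: z = 0.1840 + 0.5151i, |z|^2 = 0.2992
Iter 10: z = -0.0005 + 0.6905i, |z|^2 = 0.4768
Iter 11: z = -0.2458 + 0.5003i, |z|^2 = 0.3108
Iter 12: z = 0.0411 + 0.2550i, |z|^2 = 0.0667
Iter 13: z = 0.1677 + 0.5220i, |z|^2 = 0.3006
Iter 14: z = -0.0133 + 0.6760i, |z|^2 = 0.4572
Iter 15: z = -0.2258 + 0.4830i, |z|^2 = 0.2843
Iter 16: z = 0.0487 + 0.2829i, |z|^2 = 0.0824
Iter 17: z = 0.1534 + 0.5286i, |z|^2 = 0.3029
Iter 18: z = -0.0249 + 0.6631i, |z|^2 = 0.4404
Iter 19: z = -0.2081 + 0.4680i, |z|^2 = 0.2624
Iter 20: z = 0.0553 + 0.3062i, |z|^2 = 0.0968
Iter 21: z = 0.1403 + 0.5349i, |z|^2 = 0.3058
Iter 22: z = -0.0354 + 0.6511i, |z|^2 = 0.4252
Iter 23: z = -0.1917 + 0.4549i, |z|^2 = 0.2437
Iter 24: z = 0.0608 + 0.3266i, |z|^2 = 0.1104
Did not escape in 25 iterations → in set

Answer: yes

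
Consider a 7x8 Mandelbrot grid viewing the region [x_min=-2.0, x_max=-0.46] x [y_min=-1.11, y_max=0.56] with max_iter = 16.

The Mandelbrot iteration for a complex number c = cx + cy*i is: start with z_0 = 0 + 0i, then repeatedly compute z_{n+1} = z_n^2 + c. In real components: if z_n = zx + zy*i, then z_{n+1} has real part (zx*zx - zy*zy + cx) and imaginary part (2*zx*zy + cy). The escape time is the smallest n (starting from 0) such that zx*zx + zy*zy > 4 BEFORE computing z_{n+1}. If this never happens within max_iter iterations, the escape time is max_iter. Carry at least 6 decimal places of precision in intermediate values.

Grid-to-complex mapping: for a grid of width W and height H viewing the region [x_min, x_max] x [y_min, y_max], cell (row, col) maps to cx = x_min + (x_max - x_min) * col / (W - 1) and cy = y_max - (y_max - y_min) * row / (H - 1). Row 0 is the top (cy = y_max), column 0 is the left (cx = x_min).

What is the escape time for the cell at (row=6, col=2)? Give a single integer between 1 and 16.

Answer: 3

Derivation:
z_0 = 0 + 0i, c = -1.4867 + -0.8714i
Iter 1: z = -1.4867 + -0.8714i, |z|^2 = 2.9696
Iter 2: z = -0.0359 + 1.7196i, |z|^2 = 2.9584
Iter 3: z = -4.4425 + -0.9948i, |z|^2 = 20.7252
Escaped at iteration 3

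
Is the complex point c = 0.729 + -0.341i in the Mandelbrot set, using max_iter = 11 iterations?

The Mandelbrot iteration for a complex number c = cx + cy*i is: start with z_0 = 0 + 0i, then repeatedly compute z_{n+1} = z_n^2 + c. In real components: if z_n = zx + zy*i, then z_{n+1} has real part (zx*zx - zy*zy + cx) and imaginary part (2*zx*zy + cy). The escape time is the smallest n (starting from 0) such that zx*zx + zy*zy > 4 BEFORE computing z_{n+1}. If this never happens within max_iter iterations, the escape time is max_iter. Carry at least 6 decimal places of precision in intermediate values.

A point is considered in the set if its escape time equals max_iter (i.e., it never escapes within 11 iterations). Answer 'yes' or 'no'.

Answer: no

Derivation:
z_0 = 0 + 0i, c = 0.7290 + -0.3410i
Iter 1: z = 0.7290 + -0.3410i, |z|^2 = 0.6477
Iter 2: z = 1.1442 + -0.8382i, |z|^2 = 2.0116
Iter 3: z = 1.3356 + -2.2590i, |z|^2 = 6.8869
Escaped at iteration 3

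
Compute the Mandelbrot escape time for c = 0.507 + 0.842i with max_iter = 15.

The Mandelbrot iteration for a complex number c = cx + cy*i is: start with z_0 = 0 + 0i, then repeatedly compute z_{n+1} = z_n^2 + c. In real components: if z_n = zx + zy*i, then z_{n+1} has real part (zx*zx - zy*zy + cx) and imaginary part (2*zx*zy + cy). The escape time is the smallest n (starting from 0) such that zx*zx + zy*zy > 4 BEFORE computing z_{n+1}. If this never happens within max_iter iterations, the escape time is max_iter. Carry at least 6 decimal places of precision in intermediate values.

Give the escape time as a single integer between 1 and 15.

z_0 = 0 + 0i, c = 0.5070 + 0.8420i
Iter 1: z = 0.5070 + 0.8420i, |z|^2 = 0.9660
Iter 2: z = 0.0551 + 1.6958i, |z|^2 = 2.8787
Iter 3: z = -2.3657 + 1.0288i, |z|^2 = 6.6548
Escaped at iteration 3

Answer: 3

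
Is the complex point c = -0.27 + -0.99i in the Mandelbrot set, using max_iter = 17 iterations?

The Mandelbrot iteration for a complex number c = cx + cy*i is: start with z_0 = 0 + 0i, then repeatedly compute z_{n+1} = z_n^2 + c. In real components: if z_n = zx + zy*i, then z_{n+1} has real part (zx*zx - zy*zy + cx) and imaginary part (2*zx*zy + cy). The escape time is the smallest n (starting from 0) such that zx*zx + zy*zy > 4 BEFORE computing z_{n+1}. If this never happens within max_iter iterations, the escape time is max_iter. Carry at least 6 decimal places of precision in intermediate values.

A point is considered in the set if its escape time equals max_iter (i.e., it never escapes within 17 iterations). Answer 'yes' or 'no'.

Answer: no

Derivation:
z_0 = 0 + 0i, c = -0.2700 + -0.9900i
Iter 1: z = -0.2700 + -0.9900i, |z|^2 = 1.0530
Iter 2: z = -1.1772 + -0.4554i, |z|^2 = 1.5932
Iter 3: z = 0.9084 + 0.0822i, |z|^2 = 0.8320
Iter 4: z = 0.5485 + -0.8407i, |z|^2 = 1.0075
Iter 5: z = -0.6759 + -1.9121i, |z|^2 = 4.1131
Escaped at iteration 5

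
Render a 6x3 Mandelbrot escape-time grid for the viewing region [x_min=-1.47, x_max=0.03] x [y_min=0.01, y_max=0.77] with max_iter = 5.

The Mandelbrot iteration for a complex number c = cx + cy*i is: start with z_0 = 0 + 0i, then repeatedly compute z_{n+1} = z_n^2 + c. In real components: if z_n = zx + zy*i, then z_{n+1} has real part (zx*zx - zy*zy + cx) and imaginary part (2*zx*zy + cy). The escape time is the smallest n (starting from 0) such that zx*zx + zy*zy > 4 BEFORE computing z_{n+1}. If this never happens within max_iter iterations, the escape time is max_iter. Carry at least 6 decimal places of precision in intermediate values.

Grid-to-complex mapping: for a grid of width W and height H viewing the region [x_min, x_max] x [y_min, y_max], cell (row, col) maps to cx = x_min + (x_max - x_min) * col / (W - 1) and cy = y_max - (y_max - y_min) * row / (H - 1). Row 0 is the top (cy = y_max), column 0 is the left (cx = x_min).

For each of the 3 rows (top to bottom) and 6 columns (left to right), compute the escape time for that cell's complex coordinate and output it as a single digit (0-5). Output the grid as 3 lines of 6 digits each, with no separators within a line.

(row=0, col=0): c = -1.4700 + 0.7700i → escape time 3
(row=0, col=1): c = -1.1700 + 0.7700i → escape time 3
(row=0, col=2): c = -0.8700 + 0.7700i → escape time 4
(row=0, col=3): c = -0.5700 + 0.7700i → escape time 5
(row=0, col=4): c = -0.2700 + 0.7700i → escape time 5
(row=0, col=5): c = 0.0300 + 0.7700i → escape time 5
(row=1, col=0): c = -1.4700 + 0.3900i → escape time 4
(row=1, col=1): c = -1.1700 + 0.3900i → escape time 5
(row=1, col=2): c = -0.8700 + 0.3900i → escape time 5
(row=1, col=3): c = -0.5700 + 0.3900i → escape time 5
(row=1, col=4): c = -0.2700 + 0.3900i → escape time 5
(row=1, col=5): c = 0.0300 + 0.3900i → escape time 5
(row=2, col=0): c = -1.4700 + 0.0100i → escape time 5
(row=2, col=1): c = -1.1700 + 0.0100i → escape time 5
(row=2, col=2): c = -0.8700 + 0.0100i → escape time 5
(row=2, col=3): c = -0.5700 + 0.0100i → escape time 5
(row=2, col=4): c = -0.2700 + 0.0100i → escape time 5
(row=2, col=5): c = 0.0300 + 0.0100i → escape time 5

Answer: 334555
455555
555555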